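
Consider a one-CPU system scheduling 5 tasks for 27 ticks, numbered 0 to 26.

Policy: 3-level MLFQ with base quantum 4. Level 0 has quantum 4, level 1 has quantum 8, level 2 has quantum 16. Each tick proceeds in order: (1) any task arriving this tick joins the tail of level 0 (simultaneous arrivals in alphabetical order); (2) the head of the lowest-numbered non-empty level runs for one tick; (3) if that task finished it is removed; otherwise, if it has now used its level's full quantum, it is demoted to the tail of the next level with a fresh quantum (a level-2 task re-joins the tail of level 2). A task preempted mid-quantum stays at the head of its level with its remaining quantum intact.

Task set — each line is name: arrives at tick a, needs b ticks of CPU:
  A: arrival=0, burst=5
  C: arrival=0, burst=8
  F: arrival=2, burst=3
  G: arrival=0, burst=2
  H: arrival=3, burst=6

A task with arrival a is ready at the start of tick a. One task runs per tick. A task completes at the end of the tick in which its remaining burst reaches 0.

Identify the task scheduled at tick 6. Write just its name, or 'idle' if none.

running at tick 6 = C

t=0: L0/L1/L2 = ACG/-/- → run A
t=1: L0/L1/L2 = ACG/-/- → run A
t=2: L0/L1/L2 = ACGF/-/- → run A
t=3: L0/L1/L2 = ACGFH/-/- → run A
t=4: L0/L1/L2 = CGFH/A/- → run C
t=5: L0/L1/L2 = CGFH/A/- → run C
t=6: L0/L1/L2 = CGFH/A/- → run C
t=7: L0/L1/L2 = CGFH/A/- → run C
t=8: L0/L1/L2 = GFH/AC/- → run G
t=9: L0/L1/L2 = GFH/AC/- → run G
t=10: L0/L1/L2 = FH/AC/- → run F
t=11: L0/L1/L2 = FH/AC/- → run F
t=12: L0/L1/L2 = FH/AC/- → run F
t=13: L0/L1/L2 = H/AC/- → run H
t=14: L0/L1/L2 = H/AC/- → run H
t=15: L0/L1/L2 = H/AC/- → run H
t=16: L0/L1/L2 = H/AC/- → run H
t=17: L0/L1/L2 = -/ACH/- → run A
t=18: L0/L1/L2 = -/CH/- → run C
t=19: L0/L1/L2 = -/CH/- → run C
t=20: L0/L1/L2 = -/CH/- → run C
t=21: L0/L1/L2 = -/CH/- → run C
t=22: L0/L1/L2 = -/H/- → run H
t=23: L0/L1/L2 = -/H/- → run H
t=24: (idle)
t=25: (idle)
t=26: (idle)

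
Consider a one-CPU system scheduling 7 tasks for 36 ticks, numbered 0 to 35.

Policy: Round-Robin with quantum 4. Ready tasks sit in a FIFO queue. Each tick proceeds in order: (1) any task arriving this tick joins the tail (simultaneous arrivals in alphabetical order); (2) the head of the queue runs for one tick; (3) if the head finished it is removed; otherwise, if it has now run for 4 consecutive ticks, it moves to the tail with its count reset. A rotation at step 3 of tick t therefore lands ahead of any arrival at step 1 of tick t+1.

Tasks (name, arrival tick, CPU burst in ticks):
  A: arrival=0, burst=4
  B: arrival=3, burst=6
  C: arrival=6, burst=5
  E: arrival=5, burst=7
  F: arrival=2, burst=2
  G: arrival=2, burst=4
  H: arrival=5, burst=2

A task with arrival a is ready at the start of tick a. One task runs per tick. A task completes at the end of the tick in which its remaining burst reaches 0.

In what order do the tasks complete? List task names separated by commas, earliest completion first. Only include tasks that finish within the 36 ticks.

t=0: queue=[A] q_used=0 → run A
t=1: queue=[A] q_used=1 → run A
t=2: queue=[A,F,G] q_used=2 → run A
t=3: queue=[A,F,G,B] q_used=3 → run A
t=4: queue=[F,G,B] q_used=0 → run F
t=5: queue=[F,G,B,E,H] q_used=1 → run F
t=6: queue=[G,B,E,H,C] q_used=0 → run G
t=7: queue=[G,B,E,H,C] q_used=1 → run G
t=8: queue=[G,B,E,H,C] q_used=2 → run G
t=9: queue=[G,B,E,H,C] q_used=3 → run G
t=10: queue=[B,E,H,C] q_used=0 → run B
t=11: queue=[B,E,H,C] q_used=1 → run B
t=12: queue=[B,E,H,C] q_used=2 → run B
t=13: queue=[B,E,H,C] q_used=3 → run B
t=14: queue=[E,H,C,B] q_used=0 → run E
t=15: queue=[E,H,C,B] q_used=1 → run E
t=16: queue=[E,H,C,B] q_used=2 → run E
t=17: queue=[E,H,C,B] q_used=3 → run E
t=18: queue=[H,C,B,E] q_used=0 → run H
t=19: queue=[H,C,B,E] q_used=1 → run H
t=20: queue=[C,B,E] q_used=0 → run C
t=21: queue=[C,B,E] q_used=1 → run C
t=22: queue=[C,B,E] q_used=2 → run C
t=23: queue=[C,B,E] q_used=3 → run C
t=24: queue=[B,E,C] q_used=0 → run B
t=25: queue=[B,E,C] q_used=1 → run B
t=26: queue=[E,C] q_used=0 → run E
t=27: queue=[E,C] q_used=1 → run E
t=28: queue=[E,C] q_used=2 → run E
t=29: queue=[C] q_used=0 → run C
t=30: (idle)
t=31: (idle)
t=32: (idle)
t=33: (idle)
t=34: (idle)
t=35: (idle)

completion order = A, F, G, H, B, E, C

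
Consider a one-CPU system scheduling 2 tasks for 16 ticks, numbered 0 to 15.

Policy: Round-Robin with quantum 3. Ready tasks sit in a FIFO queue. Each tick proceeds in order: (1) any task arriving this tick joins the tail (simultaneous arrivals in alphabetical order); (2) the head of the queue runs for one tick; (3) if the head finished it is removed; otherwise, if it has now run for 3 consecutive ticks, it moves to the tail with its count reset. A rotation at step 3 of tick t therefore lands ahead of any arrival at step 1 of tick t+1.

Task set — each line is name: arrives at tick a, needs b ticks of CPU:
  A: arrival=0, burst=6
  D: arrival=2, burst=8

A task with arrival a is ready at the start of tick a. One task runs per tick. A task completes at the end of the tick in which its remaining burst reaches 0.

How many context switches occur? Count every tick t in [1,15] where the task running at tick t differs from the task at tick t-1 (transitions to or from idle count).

context switches = 4

t=0: queue=[A] q_used=0 → run A
t=1: queue=[A] q_used=1 → run A
t=2: queue=[A,D] q_used=2 → run A
t=3: queue=[D,A] q_used=0 → run D
t=4: queue=[D,A] q_used=1 → run D
t=5: queue=[D,A] q_used=2 → run D
t=6: queue=[A,D] q_used=0 → run A
t=7: queue=[A,D] q_used=1 → run A
t=8: queue=[A,D] q_used=2 → run A
t=9: queue=[D] q_used=0 → run D
t=10: queue=[D] q_used=1 → run D
t=11: queue=[D] q_used=2 → run D
t=12: queue=[D] q_used=0 → run D
t=13: queue=[D] q_used=1 → run D
t=14: (idle)
t=15: (idle)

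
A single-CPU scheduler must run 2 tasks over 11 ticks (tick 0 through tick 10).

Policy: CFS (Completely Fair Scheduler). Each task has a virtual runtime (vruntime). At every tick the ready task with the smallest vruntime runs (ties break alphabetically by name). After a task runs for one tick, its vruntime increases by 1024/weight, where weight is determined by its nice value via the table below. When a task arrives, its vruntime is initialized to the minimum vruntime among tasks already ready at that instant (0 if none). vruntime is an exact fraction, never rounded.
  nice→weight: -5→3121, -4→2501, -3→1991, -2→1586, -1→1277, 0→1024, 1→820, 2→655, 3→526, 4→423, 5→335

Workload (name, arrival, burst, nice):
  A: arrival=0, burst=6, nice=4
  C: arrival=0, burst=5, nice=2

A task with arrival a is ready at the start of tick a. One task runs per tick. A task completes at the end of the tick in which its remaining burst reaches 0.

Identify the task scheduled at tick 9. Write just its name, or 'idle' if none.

t=0: vr[A=0 C=0] → run A
t=1: vr[A=1024/423 C=0] → run C
t=2: vr[A=1024/423 C=1024/655] → run C
t=3: vr[A=1024/423 C=2048/655] → run A
t=4: vr[A=2048/423 C=2048/655] → run C
t=5: vr[A=2048/423 C=3072/655] → run C
t=6: vr[A=2048/423 C=4096/655] → run A
t=7: vr[A=1024/141 C=4096/655] → run C
t=8: vr[A=1024/141] → run A
t=9: vr[A=4096/423] → run A
t=10: vr[A=5120/423] → run A

running at tick 9 = A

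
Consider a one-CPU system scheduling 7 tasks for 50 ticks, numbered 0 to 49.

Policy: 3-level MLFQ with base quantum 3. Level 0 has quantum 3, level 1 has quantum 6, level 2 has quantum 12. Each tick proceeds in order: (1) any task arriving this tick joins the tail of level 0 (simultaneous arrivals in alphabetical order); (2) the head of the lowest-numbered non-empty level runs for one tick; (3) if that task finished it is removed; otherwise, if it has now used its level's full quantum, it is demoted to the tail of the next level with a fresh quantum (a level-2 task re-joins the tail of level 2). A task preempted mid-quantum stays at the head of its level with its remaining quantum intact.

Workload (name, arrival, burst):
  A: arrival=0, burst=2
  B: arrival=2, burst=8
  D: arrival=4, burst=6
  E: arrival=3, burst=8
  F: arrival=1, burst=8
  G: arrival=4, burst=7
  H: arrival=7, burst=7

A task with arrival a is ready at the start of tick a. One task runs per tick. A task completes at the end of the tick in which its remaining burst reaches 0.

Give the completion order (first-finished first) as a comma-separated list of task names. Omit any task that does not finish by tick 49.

completion order = A, F, B, E, D, G, H

t=0: L0/L1/L2 = A/-/- → run A
t=1: L0/L1/L2 = AF/-/- → run A
t=2: L0/L1/L2 = FB/-/- → run F
t=3: L0/L1/L2 = FBE/-/- → run F
t=4: L0/L1/L2 = FBEDG/-/- → run F
t=5: L0/L1/L2 = BEDG/F/- → run B
t=6: L0/L1/L2 = BEDG/F/- → run B
t=7: L0/L1/L2 = BEDGH/F/- → run B
t=8: L0/L1/L2 = EDGH/FB/- → run E
t=9: L0/L1/L2 = EDGH/FB/- → run E
t=10: L0/L1/L2 = EDGH/FB/- → run E
t=11: L0/L1/L2 = DGH/FBE/- → run D
t=12: L0/L1/L2 = DGH/FBE/- → run D
t=13: L0/L1/L2 = DGH/FBE/- → run D
t=14: L0/L1/L2 = GH/FBED/- → run G
t=15: L0/L1/L2 = GH/FBED/- → run G
t=16: L0/L1/L2 = GH/FBED/- → run G
t=17: L0/L1/L2 = H/FBEDG/- → run H
t=18: L0/L1/L2 = H/FBEDG/- → run H
t=19: L0/L1/L2 = H/FBEDG/- → run H
t=20: L0/L1/L2 = -/FBEDGH/- → run F
t=21: L0/L1/L2 = -/FBEDGH/- → run F
t=22: L0/L1/L2 = -/FBEDGH/- → run F
t=23: L0/L1/L2 = -/FBEDGH/- → run F
t=24: L0/L1/L2 = -/FBEDGH/- → run F
t=25: L0/L1/L2 = -/BEDGH/- → run B
t=26: L0/L1/L2 = -/BEDGH/- → run B
t=27: L0/L1/L2 = -/BEDGH/- → run B
t=28: L0/L1/L2 = -/BEDGH/- → run B
t=29: L0/L1/L2 = -/BEDGH/- → run B
t=30: L0/L1/L2 = -/EDGH/- → run E
t=31: L0/L1/L2 = -/EDGH/- → run E
t=32: L0/L1/L2 = -/EDGH/- → run E
t=33: L0/L1/L2 = -/EDGH/- → run E
t=34: L0/L1/L2 = -/EDGH/- → run E
t=35: L0/L1/L2 = -/DGH/- → run D
t=36: L0/L1/L2 = -/DGH/- → run D
t=37: L0/L1/L2 = -/DGH/- → run D
t=38: L0/L1/L2 = -/GH/- → run G
t=39: L0/L1/L2 = -/GH/- → run G
t=40: L0/L1/L2 = -/GH/- → run G
t=41: L0/L1/L2 = -/GH/- → run G
t=42: L0/L1/L2 = -/H/- → run H
t=43: L0/L1/L2 = -/H/- → run H
t=44: L0/L1/L2 = -/H/- → run H
t=45: L0/L1/L2 = -/H/- → run H
t=46: (idle)
t=47: (idle)
t=48: (idle)
t=49: (idle)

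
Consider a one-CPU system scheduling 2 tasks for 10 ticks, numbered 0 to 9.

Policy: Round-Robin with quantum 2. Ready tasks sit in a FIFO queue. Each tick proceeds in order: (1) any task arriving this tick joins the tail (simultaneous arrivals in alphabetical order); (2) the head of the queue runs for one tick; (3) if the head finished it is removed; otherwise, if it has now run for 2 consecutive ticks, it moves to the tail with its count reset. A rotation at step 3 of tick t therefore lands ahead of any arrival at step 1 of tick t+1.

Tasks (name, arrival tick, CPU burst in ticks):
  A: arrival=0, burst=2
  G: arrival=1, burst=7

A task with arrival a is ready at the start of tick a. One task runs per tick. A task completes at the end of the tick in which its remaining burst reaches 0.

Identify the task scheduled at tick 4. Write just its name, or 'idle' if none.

running at tick 4 = G

t=0: queue=[A] q_used=0 → run A
t=1: queue=[A,G] q_used=1 → run A
t=2: queue=[G] q_used=0 → run G
t=3: queue=[G] q_used=1 → run G
t=4: queue=[G] q_used=0 → run G
t=5: queue=[G] q_used=1 → run G
t=6: queue=[G] q_used=0 → run G
t=7: queue=[G] q_used=1 → run G
t=8: queue=[G] q_used=0 → run G
t=9: (idle)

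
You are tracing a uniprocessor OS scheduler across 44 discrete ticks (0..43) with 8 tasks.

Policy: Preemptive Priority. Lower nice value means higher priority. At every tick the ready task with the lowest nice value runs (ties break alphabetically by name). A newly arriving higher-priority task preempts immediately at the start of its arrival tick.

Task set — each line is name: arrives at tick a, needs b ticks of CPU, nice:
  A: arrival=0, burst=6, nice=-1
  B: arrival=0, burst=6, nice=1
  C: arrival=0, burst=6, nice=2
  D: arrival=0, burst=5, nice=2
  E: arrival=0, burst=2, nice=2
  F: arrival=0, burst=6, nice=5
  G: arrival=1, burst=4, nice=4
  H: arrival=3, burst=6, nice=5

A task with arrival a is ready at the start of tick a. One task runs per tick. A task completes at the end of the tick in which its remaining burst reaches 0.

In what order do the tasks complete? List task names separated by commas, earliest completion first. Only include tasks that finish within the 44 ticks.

t=0: ready={A,B,C,D,E,F} → run A
t=1: ready={A,B,C,D,E,F,G} → run A
t=2: ready={A,B,C,D,E,F,G} → run A
t=3: ready={A,B,C,D,E,F,G,H} → run A
t=4: ready={A,B,C,D,E,F,G,H} → run A
t=5: ready={A,B,C,D,E,F,G,H} → run A
t=6: ready={B,C,D,E,F,G,H} → run B
t=7: ready={B,C,D,E,F,G,H} → run B
t=8: ready={B,C,D,E,F,G,H} → run B
t=9: ready={B,C,D,E,F,G,H} → run B
t=10: ready={B,C,D,E,F,G,H} → run B
t=11: ready={B,C,D,E,F,G,H} → run B
t=12: ready={C,D,E,F,G,H} → run C
t=13: ready={C,D,E,F,G,H} → run C
t=14: ready={C,D,E,F,G,H} → run C
t=15: ready={C,D,E,F,G,H} → run C
t=16: ready={C,D,E,F,G,H} → run C
t=17: ready={C,D,E,F,G,H} → run C
t=18: ready={D,E,F,G,H} → run D
t=19: ready={D,E,F,G,H} → run D
t=20: ready={D,E,F,G,H} → run D
t=21: ready={D,E,F,G,H} → run D
t=22: ready={D,E,F,G,H} → run D
t=23: ready={E,F,G,H} → run E
t=24: ready={E,F,G,H} → run E
t=25: ready={F,G,H} → run G
t=26: ready={F,G,H} → run G
t=27: ready={F,G,H} → run G
t=28: ready={F,G,H} → run G
t=29: ready={F,H} → run F
t=30: ready={F,H} → run F
t=31: ready={F,H} → run F
t=32: ready={F,H} → run F
t=33: ready={F,H} → run F
t=34: ready={F,H} → run F
t=35: ready={H} → run H
t=36: ready={H} → run H
t=37: ready={H} → run H
t=38: ready={H} → run H
t=39: ready={H} → run H
t=40: ready={H} → run H
t=41: (idle)
t=42: (idle)
t=43: (idle)

completion order = A, B, C, D, E, G, F, H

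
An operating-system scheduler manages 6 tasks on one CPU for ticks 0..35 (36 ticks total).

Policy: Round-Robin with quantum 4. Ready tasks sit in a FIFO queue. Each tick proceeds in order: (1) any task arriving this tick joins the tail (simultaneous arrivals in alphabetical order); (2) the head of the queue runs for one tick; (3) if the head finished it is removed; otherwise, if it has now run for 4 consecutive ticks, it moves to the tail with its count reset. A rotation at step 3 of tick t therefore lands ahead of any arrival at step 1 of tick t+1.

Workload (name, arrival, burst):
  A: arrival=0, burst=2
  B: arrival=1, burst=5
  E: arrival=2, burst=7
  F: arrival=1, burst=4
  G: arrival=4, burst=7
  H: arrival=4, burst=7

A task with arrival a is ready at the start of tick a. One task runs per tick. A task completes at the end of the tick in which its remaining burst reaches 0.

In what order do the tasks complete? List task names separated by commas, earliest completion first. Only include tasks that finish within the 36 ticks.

t=0: queue=[A] q_used=0 → run A
t=1: queue=[A,B,F] q_used=1 → run A
t=2: queue=[B,F,E] q_used=0 → run B
t=3: queue=[B,F,E] q_used=1 → run B
t=4: queue=[B,F,E,G,H] q_used=2 → run B
t=5: queue=[B,F,E,G,H] q_used=3 → run B
t=6: queue=[F,E,G,H,B] q_used=0 → run F
t=7: queue=[F,E,G,H,B] q_used=1 → run F
t=8: queue=[F,E,G,H,B] q_used=2 → run F
t=9: queue=[F,E,G,H,B] q_used=3 → run F
t=10: queue=[E,G,H,B] q_used=0 → run E
t=11: queue=[E,G,H,B] q_used=1 → run E
t=12: queue=[E,G,H,B] q_used=2 → run E
t=13: queue=[E,G,H,B] q_used=3 → run E
t=14: queue=[G,H,B,E] q_used=0 → run G
t=15: queue=[G,H,B,E] q_used=1 → run G
t=16: queue=[G,H,B,E] q_used=2 → run G
t=17: queue=[G,H,B,E] q_used=3 → run G
t=18: queue=[H,B,E,G] q_used=0 → run H
t=19: queue=[H,B,E,G] q_used=1 → run H
t=20: queue=[H,B,E,G] q_used=2 → run H
t=21: queue=[H,B,E,G] q_used=3 → run H
t=22: queue=[B,E,G,H] q_used=0 → run B
t=23: queue=[E,G,H] q_used=0 → run E
t=24: queue=[E,G,H] q_used=1 → run E
t=25: queue=[E,G,H] q_used=2 → run E
t=26: queue=[G,H] q_used=0 → run G
t=27: queue=[G,H] q_used=1 → run G
t=28: queue=[G,H] q_used=2 → run G
t=29: queue=[H] q_used=0 → run H
t=30: queue=[H] q_used=1 → run H
t=31: queue=[H] q_used=2 → run H
t=32: (idle)
t=33: (idle)
t=34: (idle)
t=35: (idle)

completion order = A, F, B, E, G, H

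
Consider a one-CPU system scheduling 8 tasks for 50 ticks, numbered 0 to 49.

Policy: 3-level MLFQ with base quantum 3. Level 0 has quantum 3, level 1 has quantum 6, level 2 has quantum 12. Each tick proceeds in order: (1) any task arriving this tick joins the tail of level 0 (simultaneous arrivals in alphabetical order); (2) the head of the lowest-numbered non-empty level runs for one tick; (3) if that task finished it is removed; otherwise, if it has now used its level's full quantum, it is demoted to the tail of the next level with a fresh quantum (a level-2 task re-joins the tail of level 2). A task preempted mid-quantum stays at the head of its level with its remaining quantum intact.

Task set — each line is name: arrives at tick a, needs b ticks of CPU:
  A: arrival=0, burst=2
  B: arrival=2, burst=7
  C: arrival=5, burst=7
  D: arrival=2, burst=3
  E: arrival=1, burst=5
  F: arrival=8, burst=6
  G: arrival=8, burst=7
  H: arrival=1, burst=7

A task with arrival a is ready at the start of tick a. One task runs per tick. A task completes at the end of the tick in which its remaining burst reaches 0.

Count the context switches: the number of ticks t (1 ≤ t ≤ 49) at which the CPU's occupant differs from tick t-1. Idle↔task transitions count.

t=0: L0/L1/L2 = A/-/- → run A
t=1: L0/L1/L2 = AEH/-/- → run A
t=2: L0/L1/L2 = EHBD/-/- → run E
t=3: L0/L1/L2 = EHBD/-/- → run E
t=4: L0/L1/L2 = EHBD/-/- → run E
t=5: L0/L1/L2 = HBDC/E/- → run H
t=6: L0/L1/L2 = HBDC/E/- → run H
t=7: L0/L1/L2 = HBDC/E/- → run H
t=8: L0/L1/L2 = BDCFG/EH/- → run B
t=9: L0/L1/L2 = BDCFG/EH/- → run B
t=10: L0/L1/L2 = BDCFG/EH/- → run B
t=11: L0/L1/L2 = DCFG/EHB/- → run D
t=12: L0/L1/L2 = DCFG/EHB/- → run D
t=13: L0/L1/L2 = DCFG/EHB/- → run D
t=14: L0/L1/L2 = CFG/EHB/- → run C
t=15: L0/L1/L2 = CFG/EHB/- → run C
t=16: L0/L1/L2 = CFG/EHB/- → run C
t=17: L0/L1/L2 = FG/EHBC/- → run F
t=18: L0/L1/L2 = FG/EHBC/- → run F
t=19: L0/L1/L2 = FG/EHBC/- → run F
t=20: L0/L1/L2 = G/EHBCF/- → run G
t=21: L0/L1/L2 = G/EHBCF/- → run G
t=22: L0/L1/L2 = G/EHBCF/- → run G
t=23: L0/L1/L2 = -/EHBCFG/- → run E
t=24: L0/L1/L2 = -/EHBCFG/- → run E
t=25: L0/L1/L2 = -/HBCFG/- → run H
t=26: L0/L1/L2 = -/HBCFG/- → run H
t=27: L0/L1/L2 = -/HBCFG/- → run H
t=28: L0/L1/L2 = -/HBCFG/- → run H
t=29: L0/L1/L2 = -/BCFG/- → run B
t=30: L0/L1/L2 = -/BCFG/- → run B
t=31: L0/L1/L2 = -/BCFG/- → run B
t=32: L0/L1/L2 = -/BCFG/- → run B
t=33: L0/L1/L2 = -/CFG/- → run C
t=34: L0/L1/L2 = -/CFG/- → run C
t=35: L0/L1/L2 = -/CFG/- → run C
t=36: L0/L1/L2 = -/CFG/- → run C
t=37: L0/L1/L2 = -/FG/- → run F
t=38: L0/L1/L2 = -/FG/- → run F
t=39: L0/L1/L2 = -/FG/- → run F
t=40: L0/L1/L2 = -/G/- → run G
t=41: L0/L1/L2 = -/G/- → run G
t=42: L0/L1/L2 = -/G/- → run G
t=43: L0/L1/L2 = -/G/- → run G
t=44: (idle)
t=45: (idle)
t=46: (idle)
t=47: (idle)
t=48: (idle)
t=49: (idle)

context switches = 14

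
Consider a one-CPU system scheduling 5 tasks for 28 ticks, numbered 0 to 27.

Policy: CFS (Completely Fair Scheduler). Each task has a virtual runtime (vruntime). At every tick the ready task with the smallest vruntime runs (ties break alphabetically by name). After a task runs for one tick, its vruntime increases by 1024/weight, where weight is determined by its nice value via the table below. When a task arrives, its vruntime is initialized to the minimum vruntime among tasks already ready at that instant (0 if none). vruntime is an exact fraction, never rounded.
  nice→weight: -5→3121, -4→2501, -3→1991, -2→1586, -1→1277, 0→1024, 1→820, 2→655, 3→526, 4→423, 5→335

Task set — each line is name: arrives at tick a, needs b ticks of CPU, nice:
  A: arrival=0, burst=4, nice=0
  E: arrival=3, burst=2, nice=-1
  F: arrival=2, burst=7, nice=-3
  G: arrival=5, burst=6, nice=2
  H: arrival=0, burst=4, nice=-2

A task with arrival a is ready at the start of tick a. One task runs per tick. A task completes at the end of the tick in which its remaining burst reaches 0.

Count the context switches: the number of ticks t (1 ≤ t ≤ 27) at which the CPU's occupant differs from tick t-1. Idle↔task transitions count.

t=0: vr[A=0 H=0] → run A
t=1: vr[A=1 H=0] → run H
t=2: vr[A=1 F=512/793 H=512/793] → run F
t=3: vr[A=1 E=512/793 F=1831424/1578863 H=512/793] → run E
t=4: vr[A=1 E=1465856/1012661 F=1831424/1578863 H=512/793] → run H
t=5: vr[A=1 E=1465856/1012661 F=1831424/1578863 G=1 H=1024/793] → run A
t=6: vr[A=2 E=1465856/1012661 F=1831424/1578863 G=1 H=1024/793] → run G
t=7: vr[A=2 E=1465856/1012661 F=1831424/1578863 G=1679/655 H=1024/793] → run F
t=8: vr[A=2 E=1465856/1012661 F=2643456/1578863 G=1679/655 H=1024/793] → run H
t=9: vr[A=2 E=1465856/1012661 F=2643456/1578863 G=1679/655 H=1536/793] → run E
t=10: vr[A=2 F=2643456/1578863 G=1679/655 H=1536/793] → run F
t=11: vr[A=2 F=3455488/1578863 G=1679/655 H=1536/793] → run H
t=12: vr[A=2 F=3455488/1578863 G=1679/655] → run A
t=13: vr[A=3 F=3455488/1578863 G=1679/655] → run F
t=14: vr[A=3 F=4267520/1578863 G=1679/655] → run G
t=15: vr[A=3 F=4267520/1578863 G=2703/655] → run F
t=16: vr[A=3 F=5079552/1578863 G=2703/655] → run A
t=17: vr[F=5079552/1578863 G=2703/655] → run F
t=18: vr[F=5891584/1578863 G=2703/655] → run F
t=19: vr[G=2703/655] → run G
t=20: vr[G=3727/655] → run G
t=21: vr[G=4751/655] → run G
t=22: vr[G=1155/131] → run G
t=23: (idle)
t=24: (idle)
t=25: (idle)
t=26: (idle)
t=27: (idle)

context switches = 19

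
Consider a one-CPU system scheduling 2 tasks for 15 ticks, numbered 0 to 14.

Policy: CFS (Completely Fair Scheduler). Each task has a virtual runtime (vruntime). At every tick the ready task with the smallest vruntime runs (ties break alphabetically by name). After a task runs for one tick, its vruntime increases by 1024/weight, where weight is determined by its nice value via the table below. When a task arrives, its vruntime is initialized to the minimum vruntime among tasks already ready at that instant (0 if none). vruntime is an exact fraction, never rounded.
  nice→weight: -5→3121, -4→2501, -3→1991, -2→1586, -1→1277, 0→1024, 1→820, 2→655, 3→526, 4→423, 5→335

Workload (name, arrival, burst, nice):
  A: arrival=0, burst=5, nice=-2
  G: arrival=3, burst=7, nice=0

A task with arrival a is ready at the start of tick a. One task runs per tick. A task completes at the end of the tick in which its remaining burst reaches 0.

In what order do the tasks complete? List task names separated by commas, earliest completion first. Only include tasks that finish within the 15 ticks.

completion order = A, G

t=0: vr[A=0] → run A
t=1: vr[A=512/793] → run A
t=2: vr[A=1024/793] → run A
t=3: vr[A=1536/793 G=1536/793] → run A
t=4: vr[A=2048/793 G=1536/793] → run G
t=5: vr[A=2048/793 G=2329/793] → run A
t=6: vr[G=2329/793] → run G
t=7: vr[G=3122/793] → run G
t=8: vr[G=3915/793] → run G
t=9: vr[G=4708/793] → run G
t=10: vr[G=5501/793] → run G
t=11: vr[G=6294/793] → run G
t=12: (idle)
t=13: (idle)
t=14: (idle)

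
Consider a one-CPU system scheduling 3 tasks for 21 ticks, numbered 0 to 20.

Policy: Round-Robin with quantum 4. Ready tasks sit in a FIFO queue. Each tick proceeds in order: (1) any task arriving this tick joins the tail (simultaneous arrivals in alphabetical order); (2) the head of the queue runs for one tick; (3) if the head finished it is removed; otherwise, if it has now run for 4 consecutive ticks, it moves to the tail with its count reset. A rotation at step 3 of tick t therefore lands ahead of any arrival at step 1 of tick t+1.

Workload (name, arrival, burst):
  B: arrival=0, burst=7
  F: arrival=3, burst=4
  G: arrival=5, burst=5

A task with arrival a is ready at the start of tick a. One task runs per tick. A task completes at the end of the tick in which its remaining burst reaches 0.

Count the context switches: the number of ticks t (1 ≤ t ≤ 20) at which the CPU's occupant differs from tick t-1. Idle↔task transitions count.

t=0: queue=[B] q_used=0 → run B
t=1: queue=[B] q_used=1 → run B
t=2: queue=[B] q_used=2 → run B
t=3: queue=[B,F] q_used=3 → run B
t=4: queue=[F,B] q_used=0 → run F
t=5: queue=[F,B,G] q_used=1 → run F
t=6: queue=[F,B,G] q_used=2 → run F
t=7: queue=[F,B,G] q_used=3 → run F
t=8: queue=[B,G] q_used=0 → run B
t=9: queue=[B,G] q_used=1 → run B
t=10: queue=[B,G] q_used=2 → run B
t=11: queue=[G] q_used=0 → run G
t=12: queue=[G] q_used=1 → run G
t=13: queue=[G] q_used=2 → run G
t=14: queue=[G] q_used=3 → run G
t=15: queue=[G] q_used=0 → run G
t=16: (idle)
t=17: (idle)
t=18: (idle)
t=19: (idle)
t=20: (idle)

context switches = 4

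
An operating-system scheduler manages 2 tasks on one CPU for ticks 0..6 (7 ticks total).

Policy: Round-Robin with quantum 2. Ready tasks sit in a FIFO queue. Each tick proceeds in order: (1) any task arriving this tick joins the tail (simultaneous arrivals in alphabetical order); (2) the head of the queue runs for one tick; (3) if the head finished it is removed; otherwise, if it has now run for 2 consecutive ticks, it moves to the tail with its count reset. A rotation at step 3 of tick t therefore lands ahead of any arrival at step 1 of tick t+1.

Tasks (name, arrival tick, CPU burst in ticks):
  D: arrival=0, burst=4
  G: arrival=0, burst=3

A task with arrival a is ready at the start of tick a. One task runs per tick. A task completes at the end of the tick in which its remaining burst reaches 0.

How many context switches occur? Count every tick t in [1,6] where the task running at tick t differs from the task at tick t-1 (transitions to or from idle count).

context switches = 3

t=0: queue=[D,G] q_used=0 → run D
t=1: queue=[D,G] q_used=1 → run D
t=2: queue=[G,D] q_used=0 → run G
t=3: queue=[G,D] q_used=1 → run G
t=4: queue=[D,G] q_used=0 → run D
t=5: queue=[D,G] q_used=1 → run D
t=6: queue=[G] q_used=0 → run G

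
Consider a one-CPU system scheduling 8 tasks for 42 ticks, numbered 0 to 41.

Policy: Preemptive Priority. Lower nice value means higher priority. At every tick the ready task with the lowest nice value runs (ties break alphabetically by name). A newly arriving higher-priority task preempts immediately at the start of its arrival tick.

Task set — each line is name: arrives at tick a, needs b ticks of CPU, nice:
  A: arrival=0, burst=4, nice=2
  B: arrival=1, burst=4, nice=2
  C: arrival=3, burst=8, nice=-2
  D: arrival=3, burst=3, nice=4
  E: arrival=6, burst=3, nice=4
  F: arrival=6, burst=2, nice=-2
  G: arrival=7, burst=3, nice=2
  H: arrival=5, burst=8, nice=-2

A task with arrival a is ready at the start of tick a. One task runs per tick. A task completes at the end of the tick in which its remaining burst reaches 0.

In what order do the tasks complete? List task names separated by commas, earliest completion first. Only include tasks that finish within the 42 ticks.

completion order = C, F, H, A, B, G, D, E

t=0: ready={A} → run A
t=1: ready={A,B} → run A
t=2: ready={A,B} → run A
t=3: ready={A,B,C,D} → run C
t=4: ready={A,B,C,D} → run C
t=5: ready={A,B,C,D,H} → run C
t=6: ready={A,B,C,D,E,F,H} → run C
t=7: ready={A,B,C,D,E,F,G,H} → run C
t=8: ready={A,B,C,D,E,F,G,H} → run C
t=9: ready={A,B,C,D,E,F,G,H} → run C
t=10: ready={A,B,C,D,E,F,G,H} → run C
t=11: ready={A,B,D,E,F,G,H} → run F
t=12: ready={A,B,D,E,F,G,H} → run F
t=13: ready={A,B,D,E,G,H} → run H
t=14: ready={A,B,D,E,G,H} → run H
t=15: ready={A,B,D,E,G,H} → run H
t=16: ready={A,B,D,E,G,H} → run H
t=17: ready={A,B,D,E,G,H} → run H
t=18: ready={A,B,D,E,G,H} → run H
t=19: ready={A,B,D,E,G,H} → run H
t=20: ready={A,B,D,E,G,H} → run H
t=21: ready={A,B,D,E,G} → run A
t=22: ready={B,D,E,G} → run B
t=23: ready={B,D,E,G} → run B
t=24: ready={B,D,E,G} → run B
t=25: ready={B,D,E,G} → run B
t=26: ready={D,E,G} → run G
t=27: ready={D,E,G} → run G
t=28: ready={D,E,G} → run G
t=29: ready={D,E} → run D
t=30: ready={D,E} → run D
t=31: ready={D,E} → run D
t=32: ready={E} → run E
t=33: ready={E} → run E
t=34: ready={E} → run E
t=35: (idle)
t=36: (idle)
t=37: (idle)
t=38: (idle)
t=39: (idle)
t=40: (idle)
t=41: (idle)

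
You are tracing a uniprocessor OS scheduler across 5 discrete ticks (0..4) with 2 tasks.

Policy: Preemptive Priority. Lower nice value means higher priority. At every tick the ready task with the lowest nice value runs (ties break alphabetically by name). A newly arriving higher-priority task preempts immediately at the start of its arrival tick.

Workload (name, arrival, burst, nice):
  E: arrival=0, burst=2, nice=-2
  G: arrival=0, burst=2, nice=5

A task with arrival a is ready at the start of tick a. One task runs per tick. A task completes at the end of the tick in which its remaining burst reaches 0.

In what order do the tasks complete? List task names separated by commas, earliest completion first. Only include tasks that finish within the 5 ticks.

t=0: ready={E,G} → run E
t=1: ready={E,G} → run E
t=2: ready={G} → run G
t=3: ready={G} → run G
t=4: (idle)

completion order = E, G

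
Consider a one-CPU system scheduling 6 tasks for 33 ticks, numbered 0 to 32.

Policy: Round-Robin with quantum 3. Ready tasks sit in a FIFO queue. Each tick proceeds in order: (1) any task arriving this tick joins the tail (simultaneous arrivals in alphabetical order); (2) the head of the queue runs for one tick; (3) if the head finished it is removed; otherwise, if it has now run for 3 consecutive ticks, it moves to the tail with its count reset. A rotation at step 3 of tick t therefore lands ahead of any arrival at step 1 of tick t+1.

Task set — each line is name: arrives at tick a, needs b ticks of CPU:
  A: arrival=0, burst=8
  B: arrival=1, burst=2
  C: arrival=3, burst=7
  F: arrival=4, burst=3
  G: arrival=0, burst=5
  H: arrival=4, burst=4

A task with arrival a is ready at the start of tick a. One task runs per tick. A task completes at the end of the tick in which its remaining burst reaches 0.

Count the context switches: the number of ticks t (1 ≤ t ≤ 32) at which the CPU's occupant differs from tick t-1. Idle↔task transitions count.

t=0: queue=[A,G] q_used=0 → run A
t=1: queue=[A,G,B] q_used=1 → run A
t=2: queue=[A,G,B] q_used=2 → run A
t=3: queue=[G,B,A,C] q_used=0 → run G
t=4: queue=[G,B,A,C,F,H] q_used=1 → run G
t=5: queue=[G,B,A,C,F,H] q_used=2 → run G
t=6: queue=[B,A,C,F,H,G] q_used=0 → run B
t=7: queue=[B,A,C,F,H,G] q_used=1 → run B
t=8: queue=[A,C,F,H,G] q_used=0 → run A
t=9: queue=[A,C,F,H,G] q_used=1 → run A
t=10: queue=[A,C,F,H,G] q_used=2 → run A
t=11: queue=[C,F,H,G,A] q_used=0 → run C
t=12: queue=[C,F,H,G,A] q_used=1 → run C
t=13: queue=[C,F,H,G,A] q_used=2 → run C
t=14: queue=[F,H,G,A,C] q_used=0 → run F
t=15: queue=[F,H,G,A,C] q_used=1 → run F
t=16: queue=[F,H,G,A,C] q_used=2 → run F
t=17: queue=[H,G,A,C] q_used=0 → run H
t=18: queue=[H,G,A,C] q_used=1 → run H
t=19: queue=[H,G,A,C] q_used=2 → run H
t=20: queue=[G,A,C,H] q_used=0 → run G
t=21: queue=[G,A,C,H] q_used=1 → run G
t=22: queue=[A,C,H] q_used=0 → run A
t=23: queue=[A,C,H] q_used=1 → run A
t=24: queue=[C,H] q_used=0 → run C
t=25: queue=[C,H] q_used=1 → run C
t=26: queue=[C,H] q_used=2 → run C
t=27: queue=[H,C] q_used=0 → run H
t=28: queue=[C] q_used=0 → run C
t=29: (idle)
t=30: (idle)
t=31: (idle)
t=32: (idle)

context switches = 12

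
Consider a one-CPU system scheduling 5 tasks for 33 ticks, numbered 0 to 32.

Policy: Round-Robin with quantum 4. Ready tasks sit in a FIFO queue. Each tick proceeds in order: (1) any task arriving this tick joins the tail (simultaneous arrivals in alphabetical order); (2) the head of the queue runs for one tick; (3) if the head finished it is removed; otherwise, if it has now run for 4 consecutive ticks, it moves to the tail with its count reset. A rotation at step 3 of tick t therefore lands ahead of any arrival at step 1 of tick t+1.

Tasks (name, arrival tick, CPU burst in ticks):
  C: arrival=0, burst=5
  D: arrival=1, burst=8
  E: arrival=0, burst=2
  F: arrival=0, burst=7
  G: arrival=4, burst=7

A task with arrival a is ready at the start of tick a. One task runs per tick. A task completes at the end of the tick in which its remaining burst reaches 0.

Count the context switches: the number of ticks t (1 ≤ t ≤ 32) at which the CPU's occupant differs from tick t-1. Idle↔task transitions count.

context switches = 9

t=0: queue=[C,E,F] q_used=0 → run C
t=1: queue=[C,E,F,D] q_used=1 → run C
t=2: queue=[C,E,F,D] q_used=2 → run C
t=3: queue=[C,E,F,D] q_used=3 → run C
t=4: queue=[E,F,D,C,G] q_used=0 → run E
t=5: queue=[E,F,D,C,G] q_used=1 → run E
t=6: queue=[F,D,C,G] q_used=0 → run F
t=7: queue=[F,D,C,G] q_used=1 → run F
t=8: queue=[F,D,C,G] q_used=2 → run F
t=9: queue=[F,D,C,G] q_used=3 → run F
t=10: queue=[D,C,G,F] q_used=0 → run D
t=11: queue=[D,C,G,F] q_used=1 → run D
t=12: queue=[D,C,G,F] q_used=2 → run D
t=13: queue=[D,C,G,F] q_used=3 → run D
t=14: queue=[C,G,F,D] q_used=0 → run C
t=15: queue=[G,F,D] q_used=0 → run G
t=16: queue=[G,F,D] q_used=1 → run G
t=17: queue=[G,F,D] q_used=2 → run G
t=18: queue=[G,F,D] q_used=3 → run G
t=19: queue=[F,D,G] q_used=0 → run F
t=20: queue=[F,D,G] q_used=1 → run F
t=21: queue=[F,D,G] q_used=2 → run F
t=22: queue=[D,G] q_used=0 → run D
t=23: queue=[D,G] q_used=1 → run D
t=24: queue=[D,G] q_used=2 → run D
t=25: queue=[D,G] q_used=3 → run D
t=26: queue=[G] q_used=0 → run G
t=27: queue=[G] q_used=1 → run G
t=28: queue=[G] q_used=2 → run G
t=29: (idle)
t=30: (idle)
t=31: (idle)
t=32: (idle)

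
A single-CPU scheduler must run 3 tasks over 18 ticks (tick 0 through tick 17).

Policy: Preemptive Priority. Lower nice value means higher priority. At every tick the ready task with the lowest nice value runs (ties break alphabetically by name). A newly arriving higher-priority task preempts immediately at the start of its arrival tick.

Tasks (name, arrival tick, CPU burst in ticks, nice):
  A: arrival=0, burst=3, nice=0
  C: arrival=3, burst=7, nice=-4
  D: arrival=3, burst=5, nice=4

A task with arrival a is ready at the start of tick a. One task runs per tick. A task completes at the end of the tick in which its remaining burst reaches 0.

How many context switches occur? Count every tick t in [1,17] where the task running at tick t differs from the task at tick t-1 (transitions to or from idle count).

t=0: ready={A} → run A
t=1: ready={A} → run A
t=2: ready={A} → run A
t=3: ready={C,D} → run C
t=4: ready={C,D} → run C
t=5: ready={C,D} → run C
t=6: ready={C,D} → run C
t=7: ready={C,D} → run C
t=8: ready={C,D} → run C
t=9: ready={C,D} → run C
t=10: ready={D} → run D
t=11: ready={D} → run D
t=12: ready={D} → run D
t=13: ready={D} → run D
t=14: ready={D} → run D
t=15: (idle)
t=16: (idle)
t=17: (idle)

context switches = 3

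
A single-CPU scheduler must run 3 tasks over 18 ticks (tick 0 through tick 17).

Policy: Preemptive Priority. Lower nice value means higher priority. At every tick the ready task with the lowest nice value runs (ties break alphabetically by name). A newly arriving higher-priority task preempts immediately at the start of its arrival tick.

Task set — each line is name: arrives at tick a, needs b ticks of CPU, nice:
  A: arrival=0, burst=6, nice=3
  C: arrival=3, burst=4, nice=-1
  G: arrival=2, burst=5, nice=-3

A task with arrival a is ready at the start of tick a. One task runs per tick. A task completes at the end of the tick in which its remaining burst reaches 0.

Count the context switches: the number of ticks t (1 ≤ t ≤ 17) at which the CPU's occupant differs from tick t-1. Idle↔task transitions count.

context switches = 4

t=0: ready={A} → run A
t=1: ready={A} → run A
t=2: ready={A,G} → run G
t=3: ready={A,C,G} → run G
t=4: ready={A,C,G} → run G
t=5: ready={A,C,G} → run G
t=6: ready={A,C,G} → run G
t=7: ready={A,C} → run C
t=8: ready={A,C} → run C
t=9: ready={A,C} → run C
t=10: ready={A,C} → run C
t=11: ready={A} → run A
t=12: ready={A} → run A
t=13: ready={A} → run A
t=14: ready={A} → run A
t=15: (idle)
t=16: (idle)
t=17: (idle)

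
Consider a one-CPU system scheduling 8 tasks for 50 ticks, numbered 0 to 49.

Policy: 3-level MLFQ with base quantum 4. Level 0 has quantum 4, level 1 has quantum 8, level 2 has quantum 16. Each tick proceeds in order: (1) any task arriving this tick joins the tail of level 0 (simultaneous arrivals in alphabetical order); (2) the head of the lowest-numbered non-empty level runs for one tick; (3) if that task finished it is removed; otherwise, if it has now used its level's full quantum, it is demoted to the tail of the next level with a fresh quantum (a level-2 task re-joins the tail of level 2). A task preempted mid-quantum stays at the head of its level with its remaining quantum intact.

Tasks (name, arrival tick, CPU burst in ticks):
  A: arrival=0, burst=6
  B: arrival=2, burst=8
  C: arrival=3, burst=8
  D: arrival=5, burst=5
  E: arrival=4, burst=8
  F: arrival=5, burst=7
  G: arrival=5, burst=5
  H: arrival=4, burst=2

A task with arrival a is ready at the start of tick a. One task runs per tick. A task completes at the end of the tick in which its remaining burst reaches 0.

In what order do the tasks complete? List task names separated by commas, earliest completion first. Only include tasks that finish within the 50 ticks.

completion order = H, A, B, C, E, D, F, G

t=0: L0/L1/L2 = A/-/- → run A
t=1: L0/L1/L2 = A/-/- → run A
t=2: L0/L1/L2 = AB/-/- → run A
t=3: L0/L1/L2 = ABC/-/- → run A
t=4: L0/L1/L2 = BCEH/A/- → run B
t=5: L0/L1/L2 = BCEHDFG/A/- → run B
t=6: L0/L1/L2 = BCEHDFG/A/- → run B
t=7: L0/L1/L2 = BCEHDFG/A/- → run B
t=8: L0/L1/L2 = CEHDFG/AB/- → run C
t=9: L0/L1/L2 = CEHDFG/AB/- → run C
t=10: L0/L1/L2 = CEHDFG/AB/- → run C
t=11: L0/L1/L2 = CEHDFG/AB/- → run C
t=12: L0/L1/L2 = EHDFG/ABC/- → run E
t=13: L0/L1/L2 = EHDFG/ABC/- → run E
t=14: L0/L1/L2 = EHDFG/ABC/- → run E
t=15: L0/L1/L2 = EHDFG/ABC/- → run E
t=16: L0/L1/L2 = HDFG/ABCE/- → run H
t=17: L0/L1/L2 = HDFG/ABCE/- → run H
t=18: L0/L1/L2 = DFG/ABCE/- → run D
t=19: L0/L1/L2 = DFG/ABCE/- → run D
t=20: L0/L1/L2 = DFG/ABCE/- → run D
t=21: L0/L1/L2 = DFG/ABCE/- → run D
t=22: L0/L1/L2 = FG/ABCED/- → run F
t=23: L0/L1/L2 = FG/ABCED/- → run F
t=24: L0/L1/L2 = FG/ABCED/- → run F
t=25: L0/L1/L2 = FG/ABCED/- → run F
t=26: L0/L1/L2 = G/ABCEDF/- → run G
t=27: L0/L1/L2 = G/ABCEDF/- → run G
t=28: L0/L1/L2 = G/ABCEDF/- → run G
t=29: L0/L1/L2 = G/ABCEDF/- → run G
t=30: L0/L1/L2 = -/ABCEDFG/- → run A
t=31: L0/L1/L2 = -/ABCEDFG/- → run A
t=32: L0/L1/L2 = -/BCEDFG/- → run B
t=33: L0/L1/L2 = -/BCEDFG/- → run B
t=34: L0/L1/L2 = -/BCEDFG/- → run B
t=35: L0/L1/L2 = -/BCEDFG/- → run B
t=36: L0/L1/L2 = -/CEDFG/- → run C
t=37: L0/L1/L2 = -/CEDFG/- → run C
t=38: L0/L1/L2 = -/CEDFG/- → run C
t=39: L0/L1/L2 = -/CEDFG/- → run C
t=40: L0/L1/L2 = -/EDFG/- → run E
t=41: L0/L1/L2 = -/EDFG/- → run E
t=42: L0/L1/L2 = -/EDFG/- → run E
t=43: L0/L1/L2 = -/EDFG/- → run E
t=44: L0/L1/L2 = -/DFG/- → run D
t=45: L0/L1/L2 = -/FG/- → run F
t=46: L0/L1/L2 = -/FG/- → run F
t=47: L0/L1/L2 = -/FG/- → run F
t=48: L0/L1/L2 = -/G/- → run G
t=49: (idle)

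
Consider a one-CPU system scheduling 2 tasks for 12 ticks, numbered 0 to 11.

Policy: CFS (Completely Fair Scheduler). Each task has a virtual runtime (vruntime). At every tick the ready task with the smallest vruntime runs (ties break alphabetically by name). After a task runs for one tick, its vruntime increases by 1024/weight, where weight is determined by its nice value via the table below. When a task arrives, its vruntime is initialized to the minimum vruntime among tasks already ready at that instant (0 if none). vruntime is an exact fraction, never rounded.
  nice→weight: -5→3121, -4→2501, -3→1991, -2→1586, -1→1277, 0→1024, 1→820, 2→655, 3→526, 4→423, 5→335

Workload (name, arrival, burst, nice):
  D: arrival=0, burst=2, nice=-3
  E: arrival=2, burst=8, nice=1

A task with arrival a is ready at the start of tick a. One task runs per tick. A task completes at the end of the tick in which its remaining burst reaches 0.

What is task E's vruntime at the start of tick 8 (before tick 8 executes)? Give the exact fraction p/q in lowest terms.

vruntime(E, start of tick 8) = 1536/205

t=0: vr[D=0] → run D
t=1: vr[D=1024/1991] → run D
t=2: vr[E=0] → run E
t=3: vr[E=256/205] → run E
t=4: vr[E=512/205] → run E
t=5: vr[E=768/205] → run E
t=6: vr[E=1024/205] → run E
t=7: vr[E=256/41] → run E
t=8: vr[E=1536/205] → run E
t=9: vr[E=1792/205] → run E
t=10: (idle)
t=11: (idle)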